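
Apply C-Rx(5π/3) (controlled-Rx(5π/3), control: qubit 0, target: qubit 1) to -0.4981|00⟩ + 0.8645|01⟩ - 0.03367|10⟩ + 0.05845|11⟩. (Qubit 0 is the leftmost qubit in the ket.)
-0.4981|00⟩ + 0.8645|01⟩ + (0.02916 - 0.02923i)|10⟩ + (-0.05062 + 0.01684i)|11⟩

C-Rx(5π/3) leaves the control-|0⟩ kets |00⟩, |01⟩ unchanged and applies Rx(5π/3) to qubit 1 on the control-|1⟩ pair (|10⟩, |11⟩).
Rx(5π/3) = [[cos(θ/2), −i·sin(θ/2)], [−i·sin(θ/2), cos(θ/2)]]; θ = 5π/3, cos(θ/2) ≈ -0.866025, sin(θ/2) ≈ 0.5.
With a = amp(|10⟩) = -0.03367 and b = amp(|11⟩) = 0.05845:
new amp(|10⟩) = (-0.866025)·a + (-0.5i)·b = (0.02916 - 0.02923i)
new amp(|11⟩) = (-0.5i)·a + (-0.866025)·b = (-0.05062 + 0.01684i)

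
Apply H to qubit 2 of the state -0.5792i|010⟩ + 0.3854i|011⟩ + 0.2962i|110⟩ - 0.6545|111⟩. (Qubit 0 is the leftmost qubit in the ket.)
-0.137i|010⟩ - 0.6821i|011⟩ + (-0.4628 + 0.2094i)|110⟩ + (0.4628 + 0.2094i)|111⟩

H on qubit 2 mixes each pair of kets that differ only in qubit 2: amplitudes (a, b) of (|…0…⟩, |…1…⟩) become ((a + b)/√2, (a − b)/√2). Kets absent from the input have amplitude 0.
(|010⟩, |011⟩): (a, b) = (-0.5792i, 0.3854i) → (-0.137i, -0.6821i)
(|110⟩, |111⟩): (a, b) = (0.2962i, -0.6545) → ((-0.4628 + 0.2094i), (0.4628 + 0.2094i))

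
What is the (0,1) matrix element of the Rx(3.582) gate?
-0.9759i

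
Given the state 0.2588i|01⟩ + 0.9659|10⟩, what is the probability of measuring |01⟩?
0.06698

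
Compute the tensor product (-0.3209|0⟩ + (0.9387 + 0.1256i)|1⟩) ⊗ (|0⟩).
-0.3209|00⟩ + (0.9387 + 0.1256i)|10⟩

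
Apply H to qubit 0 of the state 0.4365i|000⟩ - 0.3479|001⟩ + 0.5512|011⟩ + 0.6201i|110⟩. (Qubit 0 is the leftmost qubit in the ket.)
0.3087i|000⟩ - 0.246|001⟩ + 0.4385i|010⟩ + 0.3898|011⟩ + 0.3087i|100⟩ - 0.246|101⟩ - 0.4385i|110⟩ + 0.3898|111⟩

H on qubit 0 mixes each pair of kets that differ only in qubit 0: amplitudes (a, b) of (|…0…⟩, |…1…⟩) become ((a + b)/√2, (a − b)/√2). Kets absent from the input have amplitude 0.
(|000⟩, |100⟩): (a, b) = (0.4365i, 0) → (0.3087i, 0.3087i)
(|001⟩, |101⟩): (a, b) = (-0.3479, 0) → (-0.246, -0.246)
(|010⟩, |110⟩): (a, b) = (0, 0.6201i) → (0.4385i, -0.4385i)
(|011⟩, |111⟩): (a, b) = (0.5512, 0) → (0.3898, 0.3898)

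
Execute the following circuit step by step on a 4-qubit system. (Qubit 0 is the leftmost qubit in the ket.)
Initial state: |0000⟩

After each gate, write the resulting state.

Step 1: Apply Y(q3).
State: i|0001⟩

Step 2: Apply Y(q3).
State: |0000⟩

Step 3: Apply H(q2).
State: 1/√2|0000⟩ + 1/√2|0010⟩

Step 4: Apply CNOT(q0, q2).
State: 1/√2|0000⟩ + 1/√2|0010⟩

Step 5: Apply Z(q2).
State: 1/√2|0000⟩ - 1/√2|0010⟩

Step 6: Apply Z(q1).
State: 1/√2|0000⟩ - 1/√2|0010⟩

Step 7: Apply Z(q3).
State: 1/√2|0000⟩ - 1/√2|0010⟩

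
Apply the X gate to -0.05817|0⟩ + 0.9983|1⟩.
0.9983|0⟩ - 0.05817|1⟩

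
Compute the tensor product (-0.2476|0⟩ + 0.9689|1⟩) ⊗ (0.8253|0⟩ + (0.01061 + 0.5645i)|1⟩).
-0.2043|00⟩ + (-0.002627 - 0.1398i)|01⟩ + 0.7996|10⟩ + (0.01028 + 0.5469i)|11⟩

amp(|b₁b₂…⟩) = product of the factor amplitudes for bits b₁, b₂, …; only kets whose every factor amplitude is nonzero survive.
|00⟩: (-0.2476)(0.8253) = -0.2043
|01⟩: (-0.2476)(0.01061 + 0.5645i) = (-0.002627 - 0.1398i)
|10⟩: (0.9689)(0.8253) = 0.7996
|11⟩: (0.9689)(0.01061 + 0.5645i) = (0.01028 + 0.5469i)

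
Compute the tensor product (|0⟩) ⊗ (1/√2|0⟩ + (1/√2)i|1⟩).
1/√2|00⟩ + (1/√2)i|01⟩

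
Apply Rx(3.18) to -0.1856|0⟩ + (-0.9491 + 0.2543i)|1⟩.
(0.2578 + 0.9489i)|0⟩ + (0.01823 + 0.1807i)|1⟩

Rx(3.18) = [[cos(θ/2), −i·sin(θ/2)], [−i·sin(θ/2), cos(θ/2)]]; θ = 3.18, cos(θ/2) ≈ -0.0192025, sin(θ/2) ≈ 0.999816.
With a = amp(|0⟩) = -0.1856 and b = amp(|1⟩) = (-0.9491 + 0.2543i):
new amp(|0⟩) = (-0.0192025)·a + (-0.999816i)·b = (0.2578 + 0.9489i)
new amp(|1⟩) = (-0.999816i)·a + (-0.0192025)·b = (0.01823 + 0.1807i)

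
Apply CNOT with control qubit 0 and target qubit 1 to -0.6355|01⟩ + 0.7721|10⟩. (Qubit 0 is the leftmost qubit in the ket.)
-0.6355|01⟩ + 0.7721|11⟩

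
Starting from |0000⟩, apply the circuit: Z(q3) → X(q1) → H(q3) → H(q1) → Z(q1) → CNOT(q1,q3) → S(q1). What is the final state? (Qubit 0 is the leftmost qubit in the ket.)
1/2|0000⟩ + 1/2|0001⟩ + (1/2)i|0100⟩ + (1/2)i|0101⟩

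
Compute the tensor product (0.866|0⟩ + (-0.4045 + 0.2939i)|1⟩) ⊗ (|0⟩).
0.866|00⟩ + (-0.4045 + 0.2939i)|10⟩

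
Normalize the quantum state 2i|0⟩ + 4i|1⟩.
(1/√5)i|0⟩ + 0.8944i|1⟩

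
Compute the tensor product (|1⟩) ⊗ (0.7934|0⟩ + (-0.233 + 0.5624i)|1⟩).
0.7934|10⟩ + (-0.233 + 0.5624i)|11⟩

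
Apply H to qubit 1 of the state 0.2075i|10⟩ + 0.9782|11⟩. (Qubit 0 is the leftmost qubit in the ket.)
(0.6917 + 0.1467i)|10⟩ + (-0.6917 + 0.1467i)|11⟩

H on qubit 1 mixes each pair of kets that differ only in qubit 1: amplitudes (a, b) of (|…0…⟩, |…1…⟩) become ((a + b)/√2, (a − b)/√2). Kets absent from the input have amplitude 0.
(|10⟩, |11⟩): (a, b) = (0.2075i, 0.9782) → ((0.6917 + 0.1467i), (-0.6917 + 0.1467i))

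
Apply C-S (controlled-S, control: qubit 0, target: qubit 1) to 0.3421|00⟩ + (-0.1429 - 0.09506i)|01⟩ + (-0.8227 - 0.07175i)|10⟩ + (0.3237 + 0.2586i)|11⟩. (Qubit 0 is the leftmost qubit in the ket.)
0.3421|00⟩ + (-0.1429 - 0.09506i)|01⟩ + (-0.8227 - 0.07175i)|10⟩ + (-0.2586 + 0.3237i)|11⟩

C-S leaves the control-|0⟩ kets |00⟩, |01⟩ unchanged and applies S to qubit 1 on the control-|1⟩ pair (|10⟩, |11⟩).
S = [[1, 0], [0, i]].
With a = amp(|10⟩) = (-0.8227 - 0.07175i) and b = amp(|11⟩) = (0.3237 + 0.2586i):
new amp(|10⟩) = (1)·a = (-0.8227 - 0.07175i)
new amp(|11⟩) = (i)·b = (-0.2586 + 0.3237i)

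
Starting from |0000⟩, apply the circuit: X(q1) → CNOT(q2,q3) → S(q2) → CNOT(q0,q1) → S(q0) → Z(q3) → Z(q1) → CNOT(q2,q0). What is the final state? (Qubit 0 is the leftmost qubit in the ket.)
-|0100⟩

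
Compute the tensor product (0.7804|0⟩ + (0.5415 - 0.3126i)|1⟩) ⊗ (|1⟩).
0.7804|01⟩ + (0.5415 - 0.3126i)|11⟩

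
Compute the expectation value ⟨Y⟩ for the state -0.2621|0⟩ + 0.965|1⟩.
0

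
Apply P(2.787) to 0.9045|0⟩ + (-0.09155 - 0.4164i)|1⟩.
0.9045|0⟩ + (0.2304 + 0.3587i)|1⟩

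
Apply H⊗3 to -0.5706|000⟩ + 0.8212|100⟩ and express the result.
0.0886|000⟩ + 0.0886|001⟩ + 0.0886|010⟩ + 0.0886|011⟩ - 0.4921|100⟩ - 0.4921|101⟩ - 0.4921|110⟩ - 0.4921|111⟩

H⊗3 gives amp(|y⟩) = (1/2√2) Σ_x (−1)^(x·y) amp(|x⟩), where x·y is the number of positions in which both x and y have a 1.
|000⟩: (-0.5706 + 0.8212)/(2√2) = 0.0886
|001⟩: (-0.5706 + 0.8212)/(2√2) = 0.0886
|010⟩: (-0.5706 + 0.8212)/(2√2) = 0.0886
|011⟩: (-0.5706 + 0.8212)/(2√2) = 0.0886
|100⟩: (-0.5706 - 0.8212)/(2√2) = -0.4921
|101⟩: (-0.5706 - 0.8212)/(2√2) = -0.4921
|110⟩: (-0.5706 - 0.8212)/(2√2) = -0.4921
|111⟩: (-0.5706 - 0.8212)/(2√2) = -0.4921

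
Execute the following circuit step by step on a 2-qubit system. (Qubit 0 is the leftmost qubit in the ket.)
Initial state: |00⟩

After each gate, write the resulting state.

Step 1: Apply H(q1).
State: 1/√2|00⟩ + 1/√2|01⟩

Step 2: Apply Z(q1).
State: 1/√2|00⟩ - 1/√2|01⟩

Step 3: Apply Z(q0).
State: 1/√2|00⟩ - 1/√2|01⟩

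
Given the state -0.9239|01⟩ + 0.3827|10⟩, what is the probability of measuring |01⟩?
0.8536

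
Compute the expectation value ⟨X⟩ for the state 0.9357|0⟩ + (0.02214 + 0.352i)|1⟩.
0.04143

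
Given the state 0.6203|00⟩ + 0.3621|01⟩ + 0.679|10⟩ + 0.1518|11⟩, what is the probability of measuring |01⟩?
0.1311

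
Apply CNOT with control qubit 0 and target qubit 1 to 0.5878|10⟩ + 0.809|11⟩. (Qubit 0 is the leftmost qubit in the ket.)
0.809|10⟩ + 0.5878|11⟩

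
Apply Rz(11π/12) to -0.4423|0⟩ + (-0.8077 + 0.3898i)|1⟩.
(-0.05773 + 0.4385i)|0⟩ + (-0.4919 - 0.7499i)|1⟩

Rz(11π/12) = [[e^(−iθ/2), 0], [0, e^(iθ/2)]] with e^(±iθ/2) = cos(θ/2) ± i·sin(θ/2); θ = 11π/12, cos(θ/2) ≈ 0.130526, sin(θ/2) ≈ 0.991445.
With a = amp(|0⟩) = -0.4423 and b = amp(|1⟩) = (-0.8077 + 0.3898i):
new amp(|0⟩) = (0.130526 - 0.991445i)·a = (-0.05773 + 0.4385i)
new amp(|1⟩) = (0.130526 + 0.991445i)·b = (-0.4919 - 0.7499i)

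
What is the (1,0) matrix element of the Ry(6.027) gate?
0.1277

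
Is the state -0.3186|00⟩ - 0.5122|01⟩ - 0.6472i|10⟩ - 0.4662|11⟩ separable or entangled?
Entangled

Writing the state as a|00⟩ + b|01⟩ + c|10⟩ + d|11⟩, it is a product state iff ad − bc = 0.
Here (a, b, c, d) = (-0.3186, -0.5122, -0.6472i, -0.4662): ad − bc = (-0.3186)(-0.4662) − (-0.5122)(-0.6472i) = (0.1485 - 0.3315i) ≠ 0, so the state is entangled.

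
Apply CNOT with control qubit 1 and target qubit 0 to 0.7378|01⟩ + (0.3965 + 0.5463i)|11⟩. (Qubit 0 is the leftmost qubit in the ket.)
(0.3965 + 0.5463i)|01⟩ + 0.7378|11⟩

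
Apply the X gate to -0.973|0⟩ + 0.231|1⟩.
0.231|0⟩ - 0.973|1⟩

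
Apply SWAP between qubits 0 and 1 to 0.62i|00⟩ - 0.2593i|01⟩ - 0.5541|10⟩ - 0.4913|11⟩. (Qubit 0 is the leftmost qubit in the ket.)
0.62i|00⟩ - 0.5541|01⟩ - 0.2593i|10⟩ - 0.4913|11⟩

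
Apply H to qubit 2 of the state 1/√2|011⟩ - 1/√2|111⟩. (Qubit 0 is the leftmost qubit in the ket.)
1/2|010⟩ - 1/2|011⟩ - 1/2|110⟩ + 1/2|111⟩

H on qubit 2 mixes each pair of kets that differ only in qubit 2: amplitudes (a, b) of (|…0…⟩, |…1…⟩) become ((a + b)/√2, (a − b)/√2). Kets absent from the input have amplitude 0.
(|010⟩, |011⟩): (a, b) = (0, 1/√2) → (1/2, -1/2)
(|110⟩, |111⟩): (a, b) = (0, -1/√2) → (-1/2, 1/2)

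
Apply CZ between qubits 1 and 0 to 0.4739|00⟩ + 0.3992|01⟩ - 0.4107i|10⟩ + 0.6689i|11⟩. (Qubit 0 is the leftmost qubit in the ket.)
0.4739|00⟩ + 0.3992|01⟩ - 0.4107i|10⟩ - 0.6689i|11⟩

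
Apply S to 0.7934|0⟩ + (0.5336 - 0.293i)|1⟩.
0.7934|0⟩ + (0.293 + 0.5336i)|1⟩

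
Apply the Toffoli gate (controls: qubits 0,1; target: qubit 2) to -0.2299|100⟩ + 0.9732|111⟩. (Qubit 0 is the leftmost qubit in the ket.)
-0.2299|100⟩ + 0.9732|110⟩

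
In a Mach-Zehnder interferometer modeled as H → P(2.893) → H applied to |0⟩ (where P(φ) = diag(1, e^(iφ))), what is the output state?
(0.01537 + 0.123i)|0⟩ + (0.9846 - 0.123i)|1⟩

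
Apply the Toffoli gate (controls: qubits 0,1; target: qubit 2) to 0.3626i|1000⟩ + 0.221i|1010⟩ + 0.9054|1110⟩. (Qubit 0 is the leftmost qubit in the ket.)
0.3626i|1000⟩ + 0.221i|1010⟩ + 0.9054|1100⟩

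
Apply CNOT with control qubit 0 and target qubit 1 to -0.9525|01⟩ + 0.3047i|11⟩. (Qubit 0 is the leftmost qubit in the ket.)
-0.9525|01⟩ + 0.3047i|10⟩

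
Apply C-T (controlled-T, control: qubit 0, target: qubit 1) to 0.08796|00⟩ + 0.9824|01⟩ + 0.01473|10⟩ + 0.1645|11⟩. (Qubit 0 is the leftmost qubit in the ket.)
0.08796|00⟩ + 0.9824|01⟩ + 0.01473|10⟩ + (0.1163 + 0.1163i)|11⟩

C-T leaves the control-|0⟩ kets |00⟩, |01⟩ unchanged and applies T to qubit 1 on the control-|1⟩ pair (|10⟩, |11⟩).
T = [[1, 0], [0, (1/√2 + (1/√2)i)]].
With a = amp(|10⟩) = 0.01473 and b = amp(|11⟩) = 0.1645:
new amp(|10⟩) = (1)·a = 0.01473
new amp(|11⟩) = (1/√2 + (1/√2)i)·b = (0.1163 + 0.1163i)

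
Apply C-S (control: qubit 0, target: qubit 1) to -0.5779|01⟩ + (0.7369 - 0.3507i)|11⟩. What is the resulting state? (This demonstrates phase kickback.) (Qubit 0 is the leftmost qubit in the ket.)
-0.5779|01⟩ + (0.3507 + 0.7369i)|11⟩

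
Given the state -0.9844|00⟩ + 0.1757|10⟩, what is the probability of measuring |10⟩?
0.03087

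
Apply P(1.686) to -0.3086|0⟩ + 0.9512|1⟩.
-0.3086|0⟩ + (-0.1093 + 0.9449i)|1⟩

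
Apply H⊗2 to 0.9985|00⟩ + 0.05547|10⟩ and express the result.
0.527|00⟩ + 0.527|01⟩ + 0.4715|10⟩ + 0.4715|11⟩

H⊗2 gives amp(|y⟩) = (1/2) Σ_x (−1)^(x·y) amp(|x⟩), where x·y is the number of positions in which both x and y have a 1.
|00⟩: (0.9985 + 0.05547)/2 = 0.527
|01⟩: (0.9985 + 0.05547)/2 = 0.527
|10⟩: (0.9985 - 0.05547)/2 = 0.4715
|11⟩: (0.9985 - 0.05547)/2 = 0.4715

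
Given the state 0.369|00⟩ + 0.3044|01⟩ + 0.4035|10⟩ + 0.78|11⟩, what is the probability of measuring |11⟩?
0.6084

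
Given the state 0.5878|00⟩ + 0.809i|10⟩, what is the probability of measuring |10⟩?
0.6545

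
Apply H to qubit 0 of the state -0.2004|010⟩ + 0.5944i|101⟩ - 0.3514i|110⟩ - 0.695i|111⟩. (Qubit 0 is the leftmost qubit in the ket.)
0.4203i|001⟩ + (-0.1417 - 0.2485i)|010⟩ - 0.4914i|011⟩ - 0.4203i|101⟩ + (-0.1417 + 0.2485i)|110⟩ + 0.4914i|111⟩

H on qubit 0 mixes each pair of kets that differ only in qubit 0: amplitudes (a, b) of (|…0…⟩, |…1…⟩) become ((a + b)/√2, (a − b)/√2). Kets absent from the input have amplitude 0.
(|001⟩, |101⟩): (a, b) = (0, 0.5944i) → (0.4203i, -0.4203i)
(|010⟩, |110⟩): (a, b) = (-0.2004, -0.3514i) → ((-0.1417 - 0.2485i), (-0.1417 + 0.2485i))
(|011⟩, |111⟩): (a, b) = (0, -0.695i) → (-0.4914i, 0.4914i)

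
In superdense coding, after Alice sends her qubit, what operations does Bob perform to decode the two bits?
CNOT (Alice's qubit controls Bob's), then H on Alice's qubit, then measure both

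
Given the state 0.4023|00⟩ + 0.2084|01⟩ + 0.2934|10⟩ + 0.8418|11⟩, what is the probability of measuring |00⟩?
0.1618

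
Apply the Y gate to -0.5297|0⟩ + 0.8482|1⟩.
-0.8482i|0⟩ - 0.5297i|1⟩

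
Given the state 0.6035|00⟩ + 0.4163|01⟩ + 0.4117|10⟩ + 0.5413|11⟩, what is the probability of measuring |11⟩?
0.293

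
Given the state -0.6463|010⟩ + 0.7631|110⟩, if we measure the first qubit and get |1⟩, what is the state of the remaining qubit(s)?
|10⟩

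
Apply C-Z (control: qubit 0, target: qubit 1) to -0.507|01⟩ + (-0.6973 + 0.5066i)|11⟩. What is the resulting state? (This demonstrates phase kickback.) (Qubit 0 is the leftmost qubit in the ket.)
-0.507|01⟩ + (0.6973 - 0.5066i)|11⟩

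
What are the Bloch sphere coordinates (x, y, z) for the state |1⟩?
(0, 0, -1)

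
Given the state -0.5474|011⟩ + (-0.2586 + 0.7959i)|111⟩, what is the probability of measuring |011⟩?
0.2996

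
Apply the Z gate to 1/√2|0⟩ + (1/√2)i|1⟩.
1/√2|0⟩ - (1/√2)i|1⟩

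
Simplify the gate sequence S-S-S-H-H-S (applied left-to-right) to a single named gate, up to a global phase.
I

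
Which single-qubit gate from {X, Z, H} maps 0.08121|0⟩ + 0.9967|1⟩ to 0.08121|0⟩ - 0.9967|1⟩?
Z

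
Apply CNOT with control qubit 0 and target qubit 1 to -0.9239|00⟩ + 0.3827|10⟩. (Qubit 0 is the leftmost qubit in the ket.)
-0.9239|00⟩ + 0.3827|11⟩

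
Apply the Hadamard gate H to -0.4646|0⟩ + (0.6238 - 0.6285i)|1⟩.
(0.1126 - 0.4444i)|0⟩ + (-0.7696 + 0.4444i)|1⟩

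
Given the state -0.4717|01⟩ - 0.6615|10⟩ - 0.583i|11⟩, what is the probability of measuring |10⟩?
0.4376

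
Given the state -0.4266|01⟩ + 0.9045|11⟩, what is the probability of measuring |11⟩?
0.8181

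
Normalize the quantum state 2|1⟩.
|1⟩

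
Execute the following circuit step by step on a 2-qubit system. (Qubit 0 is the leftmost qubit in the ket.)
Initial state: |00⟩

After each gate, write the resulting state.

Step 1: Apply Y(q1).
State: i|01⟩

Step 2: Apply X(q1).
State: i|00⟩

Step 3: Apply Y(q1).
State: -|01⟩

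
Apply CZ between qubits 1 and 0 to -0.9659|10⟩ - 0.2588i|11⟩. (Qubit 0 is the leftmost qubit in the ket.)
-0.9659|10⟩ + 0.2588i|11⟩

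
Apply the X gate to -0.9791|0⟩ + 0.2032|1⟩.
0.2032|0⟩ - 0.9791|1⟩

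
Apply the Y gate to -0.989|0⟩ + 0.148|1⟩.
-0.148i|0⟩ - 0.989i|1⟩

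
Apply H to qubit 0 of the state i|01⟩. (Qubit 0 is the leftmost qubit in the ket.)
(1/√2)i|01⟩ + (1/√2)i|11⟩

H on qubit 0 mixes each pair of kets that differ only in qubit 0: amplitudes (a, b) of (|…0…⟩, |…1…⟩) become ((a + b)/√2, (a − b)/√2). Kets absent from the input have amplitude 0.
(|01⟩, |11⟩): (a, b) = (i, 0) → ((1/√2)i, (1/√2)i)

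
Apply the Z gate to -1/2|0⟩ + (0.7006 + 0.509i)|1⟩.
-1/2|0⟩ + (-0.7006 - 0.509i)|1⟩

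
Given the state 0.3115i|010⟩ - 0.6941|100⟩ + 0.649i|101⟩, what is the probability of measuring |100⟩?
0.4818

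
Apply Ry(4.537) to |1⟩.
-0.7663|0⟩ - 0.6425|1⟩

Ry(4.537) = [[cos(θ/2), −sin(θ/2)], [sin(θ/2), cos(θ/2)]]; θ = 4.537, cos(θ/2) ≈ -0.64246, sin(θ/2) ≈ 0.76632.
With a = amp(|0⟩) = 0 and b = amp(|1⟩) = 1:
new amp(|0⟩) = (-0.64246)·a + (-0.76632)·b = -0.7663
new amp(|1⟩) = (0.76632)·a + (-0.64246)·b = -0.6425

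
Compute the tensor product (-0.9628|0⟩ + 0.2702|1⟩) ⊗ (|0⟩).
-0.9628|00⟩ + 0.2702|10⟩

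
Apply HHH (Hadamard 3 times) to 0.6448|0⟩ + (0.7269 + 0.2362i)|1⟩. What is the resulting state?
(0.9699 + 0.167i)|0⟩ + (-0.05805 - 0.167i)|1⟩

H² = I, so H^3 = H: a single Hadamard. With (a, b) = (0.6448, (0.7269 + 0.2362i)), H gives ((a + b)/√2, (a − b)/√2) = ((0.9699 + 0.167i), (-0.05805 - 0.167i)).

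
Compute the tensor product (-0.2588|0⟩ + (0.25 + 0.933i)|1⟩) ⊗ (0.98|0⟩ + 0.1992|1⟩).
-0.2536|00⟩ - 0.05155|01⟩ + (0.245 + 0.9143i)|10⟩ + (0.0498 + 0.1859i)|11⟩

amp(|b₁b₂…⟩) = product of the factor amplitudes for bits b₁, b₂, …; only kets whose every factor amplitude is nonzero survive.
|00⟩: (-0.2588)(0.98) = -0.2536
|01⟩: (-0.2588)(0.1992) = -0.05155
|10⟩: (0.25 + 0.933i)(0.98) = (0.245 + 0.9143i)
|11⟩: (0.25 + 0.933i)(0.1992) = (0.0498 + 0.1859i)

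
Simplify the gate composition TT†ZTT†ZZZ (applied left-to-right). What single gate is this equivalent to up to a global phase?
I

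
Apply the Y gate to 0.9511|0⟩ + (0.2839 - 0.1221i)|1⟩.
(-0.1221 - 0.2839i)|0⟩ + 0.9511i|1⟩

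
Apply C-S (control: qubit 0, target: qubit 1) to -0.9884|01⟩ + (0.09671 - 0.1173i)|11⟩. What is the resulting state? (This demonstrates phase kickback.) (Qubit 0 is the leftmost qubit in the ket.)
-0.9884|01⟩ + (0.1173 + 0.09671i)|11⟩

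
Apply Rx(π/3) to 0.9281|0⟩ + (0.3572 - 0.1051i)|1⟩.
(0.7512 - 0.1786i)|0⟩ + (0.3093 - 0.5551i)|1⟩

Rx(π/3) = [[cos(θ/2), −i·sin(θ/2)], [−i·sin(θ/2), cos(θ/2)]]; θ = π/3, cos(θ/2) ≈ 0.866025, sin(θ/2) ≈ 0.5.
With a = amp(|0⟩) = 0.9281 and b = amp(|1⟩) = (0.3572 - 0.1051i):
new amp(|0⟩) = (0.866025)·a + (-0.5i)·b = (0.7512 - 0.1786i)
new amp(|1⟩) = (-0.5i)·a + (0.866025)·b = (0.3093 - 0.5551i)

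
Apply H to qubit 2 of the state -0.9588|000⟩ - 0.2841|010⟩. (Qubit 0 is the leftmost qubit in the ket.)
-0.678|000⟩ - 0.678|001⟩ - 0.2009|010⟩ - 0.2009|011⟩

H on qubit 2 mixes each pair of kets that differ only in qubit 2: amplitudes (a, b) of (|…0…⟩, |…1…⟩) become ((a + b)/√2, (a − b)/√2). Kets absent from the input have amplitude 0.
(|000⟩, |001⟩): (a, b) = (-0.9588, 0) → (-0.678, -0.678)
(|010⟩, |011⟩): (a, b) = (-0.2841, 0) → (-0.2009, -0.2009)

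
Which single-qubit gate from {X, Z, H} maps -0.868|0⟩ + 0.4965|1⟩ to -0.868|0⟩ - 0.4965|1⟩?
Z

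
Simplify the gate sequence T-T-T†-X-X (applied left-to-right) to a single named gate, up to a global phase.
T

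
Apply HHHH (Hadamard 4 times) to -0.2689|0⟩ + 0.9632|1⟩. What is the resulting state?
-0.2689|0⟩ + 0.9632|1⟩

H² = I, so an even number of Hadamards cancels: H^4 = I and the state is unchanged.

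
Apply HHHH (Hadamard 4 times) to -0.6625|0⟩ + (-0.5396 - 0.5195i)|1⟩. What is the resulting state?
-0.6625|0⟩ + (-0.5396 - 0.5195i)|1⟩

H² = I, so an even number of Hadamards cancels: H^4 = I and the state is unchanged.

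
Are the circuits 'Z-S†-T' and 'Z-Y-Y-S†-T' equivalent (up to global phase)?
Yes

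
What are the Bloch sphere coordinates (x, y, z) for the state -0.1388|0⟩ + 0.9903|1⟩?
(-0.2749, 0, -0.9614)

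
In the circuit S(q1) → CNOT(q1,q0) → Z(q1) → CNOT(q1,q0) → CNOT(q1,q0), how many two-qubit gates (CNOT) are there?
3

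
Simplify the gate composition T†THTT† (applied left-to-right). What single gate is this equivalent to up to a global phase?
H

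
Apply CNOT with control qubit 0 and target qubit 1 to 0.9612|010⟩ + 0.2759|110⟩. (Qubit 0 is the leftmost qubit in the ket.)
0.9612|010⟩ + 0.2759|100⟩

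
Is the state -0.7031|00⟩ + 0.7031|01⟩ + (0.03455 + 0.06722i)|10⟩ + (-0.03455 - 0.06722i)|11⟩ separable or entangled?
Separable

Writing the state as a|00⟩ + b|01⟩ + c|10⟩ + d|11⟩, it is a product state iff ad − bc = 0.
Here (a, b, c, d) = (-0.7031, 0.7031, (0.03455 + 0.06722i), (-0.03455 - 0.06722i)): ad − bc = (-0.7031)(-0.03455 - 0.06722i) − (0.7031)(0.03455 + 0.06722i) = 0, so the state is separable.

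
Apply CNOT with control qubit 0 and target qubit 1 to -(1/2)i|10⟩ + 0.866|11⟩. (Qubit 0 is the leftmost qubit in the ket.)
0.866|10⟩ - (1/2)i|11⟩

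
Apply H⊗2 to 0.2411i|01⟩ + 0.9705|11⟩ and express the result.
(0.4853 + 0.1206i)|00⟩ + (-0.4853 - 0.1206i)|01⟩ + (-0.4853 + 0.1206i)|10⟩ + (0.4853 - 0.1206i)|11⟩

H⊗2 gives amp(|y⟩) = (1/2) Σ_x (−1)^(x·y) amp(|x⟩), where x·y is the number of positions in which both x and y have a 1.
|00⟩: (0.2411i + 0.9705)/2 = (0.4853 + 0.1206i)
|01⟩: (-0.2411i - 0.9705)/2 = (-0.4853 - 0.1206i)
|10⟩: (0.2411i - 0.9705)/2 = (-0.4853 + 0.1206i)
|11⟩: (-0.2411i + 0.9705)/2 = (0.4853 - 0.1206i)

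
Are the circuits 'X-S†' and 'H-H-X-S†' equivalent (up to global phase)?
Yes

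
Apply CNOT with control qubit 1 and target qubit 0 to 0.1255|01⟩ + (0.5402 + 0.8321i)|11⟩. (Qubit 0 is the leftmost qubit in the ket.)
(0.5402 + 0.8321i)|01⟩ + 0.1255|11⟩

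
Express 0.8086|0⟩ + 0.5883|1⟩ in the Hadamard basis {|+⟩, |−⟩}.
0.9878|+⟩ + 0.1558|−⟩

With |ψ⟩ = α|0⟩ + β|1⟩, the Hadamard-basis coefficients are ⟨+|ψ⟩ = (α + β)/√2 and ⟨−|ψ⟩ = (α − β)/√2.
Here α = 0.8086, β = 0.5883: (α + β)/√2 = 0.9878, (α − β)/√2 = 0.1558.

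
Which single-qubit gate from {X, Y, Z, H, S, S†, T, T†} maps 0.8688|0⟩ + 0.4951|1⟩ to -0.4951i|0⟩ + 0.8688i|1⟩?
Y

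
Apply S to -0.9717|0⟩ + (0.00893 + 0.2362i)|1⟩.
-0.9717|0⟩ + (-0.2362 + 0.00893i)|1⟩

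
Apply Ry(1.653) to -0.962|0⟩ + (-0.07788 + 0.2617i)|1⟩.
(-0.5944 - 0.1925i)|0⟩ + (-0.7604 + 0.1773i)|1⟩

Ry(1.653) = [[cos(θ/2), −sin(θ/2)], [sin(θ/2), cos(θ/2)]]; θ = 1.653, cos(θ/2) ≈ 0.677454, sin(θ/2) ≈ 0.735565.
With a = amp(|0⟩) = -0.962 and b = amp(|1⟩) = (-0.07788 + 0.2617i):
new amp(|0⟩) = (0.677454)·a + (-0.735565)·b = (-0.5944 - 0.1925i)
new amp(|1⟩) = (0.735565)·a + (0.677454)·b = (-0.7604 + 0.1773i)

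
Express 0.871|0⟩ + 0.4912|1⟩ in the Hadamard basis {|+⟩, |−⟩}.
0.9632|+⟩ + 0.2686|−⟩

With |ψ⟩ = α|0⟩ + β|1⟩, the Hadamard-basis coefficients are ⟨+|ψ⟩ = (α + β)/√2 and ⟨−|ψ⟩ = (α − β)/√2.
Here α = 0.871, β = 0.4912: (α + β)/√2 = 0.9632, (α − β)/√2 = 0.2686.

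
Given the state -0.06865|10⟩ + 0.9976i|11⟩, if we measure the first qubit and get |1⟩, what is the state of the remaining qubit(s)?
-0.06865|0⟩ + 0.9976i|1⟩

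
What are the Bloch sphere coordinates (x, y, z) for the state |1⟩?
(0, 0, -1)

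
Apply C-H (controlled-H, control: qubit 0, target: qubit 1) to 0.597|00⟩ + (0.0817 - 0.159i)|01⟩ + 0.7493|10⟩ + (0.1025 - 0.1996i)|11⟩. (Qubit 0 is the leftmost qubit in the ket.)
0.597|00⟩ + (0.0817 - 0.159i)|01⟩ + (0.6023 - 0.1411i)|10⟩ + (0.4574 + 0.1411i)|11⟩

C-H leaves the control-|0⟩ kets |00⟩, |01⟩ unchanged and applies H to qubit 1 on the control-|1⟩ pair (|10⟩, |11⟩).
H = [[1/√2, 1/√2], [1/√2, -1/√2]].
With a = amp(|10⟩) = 0.7493 and b = amp(|11⟩) = (0.1025 - 0.1996i):
new amp(|10⟩) = (1/√2)·a + (1/√2)·b = (0.6023 - 0.1411i)
new amp(|11⟩) = (1/√2)·a + (-1/√2)·b = (0.4574 + 0.1411i)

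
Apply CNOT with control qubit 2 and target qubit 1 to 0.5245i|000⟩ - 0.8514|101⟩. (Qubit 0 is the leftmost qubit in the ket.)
0.5245i|000⟩ - 0.8514|111⟩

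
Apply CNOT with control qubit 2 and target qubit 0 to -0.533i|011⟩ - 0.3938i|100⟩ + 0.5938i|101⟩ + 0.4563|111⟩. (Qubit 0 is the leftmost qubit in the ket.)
0.5938i|001⟩ + 0.4563|011⟩ - 0.3938i|100⟩ - 0.533i|111⟩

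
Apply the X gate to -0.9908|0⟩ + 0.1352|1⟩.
0.1352|0⟩ - 0.9908|1⟩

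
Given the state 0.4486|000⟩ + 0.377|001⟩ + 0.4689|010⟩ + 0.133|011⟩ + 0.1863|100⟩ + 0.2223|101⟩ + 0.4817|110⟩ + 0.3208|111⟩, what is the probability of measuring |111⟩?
0.1029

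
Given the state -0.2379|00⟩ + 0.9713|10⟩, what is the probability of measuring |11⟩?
0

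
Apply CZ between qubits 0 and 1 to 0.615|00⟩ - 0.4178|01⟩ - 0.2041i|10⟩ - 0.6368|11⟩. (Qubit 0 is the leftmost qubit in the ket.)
0.615|00⟩ - 0.4178|01⟩ - 0.2041i|10⟩ + 0.6368|11⟩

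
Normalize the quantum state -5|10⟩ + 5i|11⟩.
-1/√2|10⟩ + (1/√2)i|11⟩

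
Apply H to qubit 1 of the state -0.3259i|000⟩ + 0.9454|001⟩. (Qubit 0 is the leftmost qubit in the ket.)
-0.2304i|000⟩ + 0.6685|001⟩ - 0.2304i|010⟩ + 0.6685|011⟩

H on qubit 1 mixes each pair of kets that differ only in qubit 1: amplitudes (a, b) of (|…0…⟩, |…1…⟩) become ((a + b)/√2, (a − b)/√2). Kets absent from the input have amplitude 0.
(|000⟩, |010⟩): (a, b) = (-0.3259i, 0) → (-0.2304i, -0.2304i)
(|001⟩, |011⟩): (a, b) = (0.9454, 0) → (0.6685, 0.6685)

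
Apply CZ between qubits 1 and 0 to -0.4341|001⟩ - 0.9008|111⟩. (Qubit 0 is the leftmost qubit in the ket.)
-0.4341|001⟩ + 0.9008|111⟩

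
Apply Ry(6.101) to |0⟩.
-0.9959|0⟩ + 0.09097|1⟩

Ry(6.101) = [[cos(θ/2), −sin(θ/2)], [sin(θ/2), cos(θ/2)]]; θ = 6.101, cos(θ/2) ≈ -0.995854, sin(θ/2) ≈ 0.0909667.
With a = amp(|0⟩) = 1 and b = amp(|1⟩) = 0:
new amp(|0⟩) = (-0.995854)·a + (-0.0909667)·b = -0.9959
new amp(|1⟩) = (0.0909667)·a + (-0.995854)·b = 0.09097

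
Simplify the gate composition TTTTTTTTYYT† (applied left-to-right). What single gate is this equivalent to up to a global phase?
T†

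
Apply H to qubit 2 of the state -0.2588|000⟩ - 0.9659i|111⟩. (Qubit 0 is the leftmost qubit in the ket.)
-0.183|000⟩ - 0.183|001⟩ - 0.683i|110⟩ + 0.683i|111⟩

H on qubit 2 mixes each pair of kets that differ only in qubit 2: amplitudes (a, b) of (|…0…⟩, |…1…⟩) become ((a + b)/√2, (a − b)/√2). Kets absent from the input have amplitude 0.
(|000⟩, |001⟩): (a, b) = (-0.2588, 0) → (-0.183, -0.183)
(|110⟩, |111⟩): (a, b) = (0, -0.9659i) → (-0.683i, 0.683i)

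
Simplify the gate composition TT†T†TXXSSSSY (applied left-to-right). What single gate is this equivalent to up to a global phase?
Y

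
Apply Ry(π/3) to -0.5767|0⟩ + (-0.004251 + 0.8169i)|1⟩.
(-0.4973 - 0.4085i)|0⟩ + (-0.292 + 0.7075i)|1⟩

Ry(π/3) = [[cos(θ/2), −sin(θ/2)], [sin(θ/2), cos(θ/2)]]; θ = π/3, cos(θ/2) ≈ 0.866025, sin(θ/2) ≈ 0.5.
With a = amp(|0⟩) = -0.5767 and b = amp(|1⟩) = (-0.004251 + 0.8169i):
new amp(|0⟩) = (0.866025)·a + (-0.5)·b = (-0.4973 - 0.4085i)
new amp(|1⟩) = (0.5)·a + (0.866025)·b = (-0.292 + 0.7075i)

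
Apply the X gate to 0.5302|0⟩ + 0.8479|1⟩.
0.8479|0⟩ + 0.5302|1⟩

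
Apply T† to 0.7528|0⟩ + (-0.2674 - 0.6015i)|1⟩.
0.7528|0⟩ + (-0.6144 - 0.2362i)|1⟩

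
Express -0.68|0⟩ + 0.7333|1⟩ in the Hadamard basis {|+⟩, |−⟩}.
0.03769|+⟩ - 0.9994|−⟩

With |ψ⟩ = α|0⟩ + β|1⟩, the Hadamard-basis coefficients are ⟨+|ψ⟩ = (α + β)/√2 and ⟨−|ψ⟩ = (α − β)/√2.
Here α = -0.68, β = 0.7333: (α + β)/√2 = 0.03769, (α − β)/√2 = -0.9994.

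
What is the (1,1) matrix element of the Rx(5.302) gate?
-0.8821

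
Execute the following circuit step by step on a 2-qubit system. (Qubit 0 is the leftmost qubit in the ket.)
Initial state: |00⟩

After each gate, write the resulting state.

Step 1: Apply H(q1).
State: 1/√2|00⟩ + 1/√2|01⟩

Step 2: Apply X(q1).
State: 1/√2|00⟩ + 1/√2|01⟩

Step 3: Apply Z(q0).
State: 1/√2|00⟩ + 1/√2|01⟩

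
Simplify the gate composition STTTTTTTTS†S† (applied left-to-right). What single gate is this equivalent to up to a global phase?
S†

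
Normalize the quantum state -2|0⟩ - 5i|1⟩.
-0.3714|0⟩ - 0.9285i|1⟩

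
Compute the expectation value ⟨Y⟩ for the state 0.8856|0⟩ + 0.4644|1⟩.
0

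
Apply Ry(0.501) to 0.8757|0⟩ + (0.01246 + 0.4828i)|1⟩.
(0.8453 - 0.1197i)|0⟩ + (0.2291 + 0.4677i)|1⟩

Ry(0.501) = [[cos(θ/2), −sin(θ/2)], [sin(θ/2), cos(θ/2)]]; θ = 0.501, cos(θ/2) ≈ 0.968789, sin(θ/2) ≈ 0.247888.
With a = amp(|0⟩) = 0.8757 and b = amp(|1⟩) = (0.01246 + 0.4828i):
new amp(|0⟩) = (0.968789)·a + (-0.247888)·b = (0.8453 - 0.1197i)
new amp(|1⟩) = (0.247888)·a + (0.968789)·b = (0.2291 + 0.4677i)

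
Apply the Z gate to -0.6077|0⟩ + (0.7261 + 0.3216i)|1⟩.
-0.6077|0⟩ + (-0.7261 - 0.3216i)|1⟩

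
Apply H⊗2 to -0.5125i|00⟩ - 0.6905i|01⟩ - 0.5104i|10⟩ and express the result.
-0.8567i|00⟩ - 0.1662i|01⟩ - 0.3463i|10⟩ + 0.3442i|11⟩

H⊗2 gives amp(|y⟩) = (1/2) Σ_x (−1)^(x·y) amp(|x⟩), where x·y is the number of positions in which both x and y have a 1.
|00⟩: (-0.5125i - 0.6905i - 0.5104i)/2 = -0.8567i
|01⟩: (-0.5125i + 0.6905i - 0.5104i)/2 = -0.1662i
|10⟩: (-0.5125i - 0.6905i + 0.5104i)/2 = -0.3463i
|11⟩: (-0.5125i + 0.6905i + 0.5104i)/2 = 0.3442i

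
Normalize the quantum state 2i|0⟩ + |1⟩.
0.8944i|0⟩ + 1/√5|1⟩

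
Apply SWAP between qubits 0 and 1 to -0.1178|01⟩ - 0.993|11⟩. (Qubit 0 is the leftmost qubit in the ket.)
-0.1178|10⟩ - 0.993|11⟩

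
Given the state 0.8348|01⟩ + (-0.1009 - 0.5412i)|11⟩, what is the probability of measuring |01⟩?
0.6969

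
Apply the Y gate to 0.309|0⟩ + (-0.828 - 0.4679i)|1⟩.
(-0.4679 + 0.828i)|0⟩ + 0.309i|1⟩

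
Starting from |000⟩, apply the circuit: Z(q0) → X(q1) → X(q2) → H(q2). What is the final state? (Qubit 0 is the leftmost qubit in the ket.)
1/√2|010⟩ - 1/√2|011⟩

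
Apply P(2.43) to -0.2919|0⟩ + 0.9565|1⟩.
-0.2919|0⟩ + (-0.7244 + 0.6246i)|1⟩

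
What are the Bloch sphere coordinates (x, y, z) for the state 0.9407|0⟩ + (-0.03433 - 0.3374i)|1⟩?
(-0.06459, -0.6348, 0.7699)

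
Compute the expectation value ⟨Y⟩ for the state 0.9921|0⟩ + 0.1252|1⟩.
0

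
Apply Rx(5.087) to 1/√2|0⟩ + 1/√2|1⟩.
(-0.5844 - 0.3981i)|0⟩ + (-0.5844 - 0.3981i)|1⟩

Rx(5.087) = [[cos(θ/2), −i·sin(θ/2)], [−i·sin(θ/2), cos(θ/2)]]; θ = 5.087, cos(θ/2) ≈ -0.826411, sin(θ/2) ≈ 0.563067.
With a = amp(|0⟩) = 1/√2 and b = amp(|1⟩) = 1/√2:
new amp(|0⟩) = (-0.826411)·a + (-0.563067i)·b = (-0.5844 - 0.3981i)
new amp(|1⟩) = (-0.563067i)·a + (-0.826411)·b = (-0.5844 - 0.3981i)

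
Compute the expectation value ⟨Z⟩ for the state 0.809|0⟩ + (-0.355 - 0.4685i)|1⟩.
0.309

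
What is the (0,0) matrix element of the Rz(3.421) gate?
(-0.1392 - 0.9903i)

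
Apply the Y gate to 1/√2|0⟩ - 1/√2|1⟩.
(1/√2)i|0⟩ + (1/√2)i|1⟩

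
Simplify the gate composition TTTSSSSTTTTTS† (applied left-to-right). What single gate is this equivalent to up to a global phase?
S†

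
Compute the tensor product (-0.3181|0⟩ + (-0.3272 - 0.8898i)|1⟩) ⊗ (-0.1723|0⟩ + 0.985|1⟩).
0.05481|00⟩ - 0.3133|01⟩ + (0.05638 + 0.1533i)|10⟩ + (-0.3223 - 0.8765i)|11⟩

amp(|b₁b₂…⟩) = product of the factor amplitudes for bits b₁, b₂, …; only kets whose every factor amplitude is nonzero survive.
|00⟩: (-0.3181)(-0.1723) = 0.05481
|01⟩: (-0.3181)(0.985) = -0.3133
|10⟩: (-0.3272 - 0.8898i)(-0.1723) = (0.05638 + 0.1533i)
|11⟩: (-0.3272 - 0.8898i)(0.985) = (-0.3223 - 0.8765i)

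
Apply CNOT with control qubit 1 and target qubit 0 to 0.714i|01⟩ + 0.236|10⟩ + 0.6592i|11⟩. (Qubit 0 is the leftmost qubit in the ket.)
0.6592i|01⟩ + 0.236|10⟩ + 0.714i|11⟩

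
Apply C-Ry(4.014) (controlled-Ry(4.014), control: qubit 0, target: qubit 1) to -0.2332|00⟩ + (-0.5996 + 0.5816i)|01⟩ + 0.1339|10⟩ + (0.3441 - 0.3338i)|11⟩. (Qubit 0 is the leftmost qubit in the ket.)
-0.2332|00⟩ + (-0.5996 + 0.5816i)|01⟩ + (-0.3685 + 0.3025i)|10⟩ + (-0.02402 + 0.141i)|11⟩

C-Ry(4.014) leaves the control-|0⟩ kets |00⟩, |01⟩ unchanged and applies Ry(4.014) to qubit 1 on the control-|1⟩ pair (|10⟩, |11⟩).
Ry(4.014) = [[cos(θ/2), −sin(θ/2)], [sin(θ/2), cos(θ/2)]]; θ = 4.014, cos(θ/2) ≈ -0.422502, sin(θ/2) ≈ 0.906362.
With a = amp(|10⟩) = 0.1339 and b = amp(|11⟩) = (0.3441 - 0.3338i):
new amp(|10⟩) = (-0.422502)·a + (-0.906362)·b = (-0.3685 + 0.3025i)
new amp(|11⟩) = (0.906362)·a + (-0.422502)·b = (-0.02402 + 0.141i)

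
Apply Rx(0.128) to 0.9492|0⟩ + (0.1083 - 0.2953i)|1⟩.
(0.9284 - 0.006926i)|0⟩ + (0.1081 - 0.3554i)|1⟩

Rx(0.128) = [[cos(θ/2), −i·sin(θ/2)], [−i·sin(θ/2), cos(θ/2)]]; θ = 0.128, cos(θ/2) ≈ 0.997953, sin(θ/2) ≈ 0.0639563.
With a = amp(|0⟩) = 0.9492 and b = amp(|1⟩) = (0.1083 - 0.2953i):
new amp(|0⟩) = (0.997953)·a + (-0.0639563i)·b = (0.9284 - 0.006926i)
new amp(|1⟩) = (-0.0639563i)·a + (0.997953)·b = (0.1081 - 0.3554i)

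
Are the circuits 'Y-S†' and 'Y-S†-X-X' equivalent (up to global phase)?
Yes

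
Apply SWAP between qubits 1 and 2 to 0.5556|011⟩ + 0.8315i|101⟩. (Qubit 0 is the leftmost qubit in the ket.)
0.5556|011⟩ + 0.8315i|110⟩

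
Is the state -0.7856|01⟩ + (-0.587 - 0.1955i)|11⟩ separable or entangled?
Separable

Writing the state as a|00⟩ + b|01⟩ + c|10⟩ + d|11⟩, it is a product state iff ad − bc = 0.
Here (a, b, c, d) = (0, -0.7856, 0, (-0.587 - 0.1955i)): ad − bc = (0)(-0.587 - 0.1955i) − (-0.7856)(0) = 0, so the state is separable.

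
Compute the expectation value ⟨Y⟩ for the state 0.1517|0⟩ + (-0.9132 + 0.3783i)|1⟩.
0.1148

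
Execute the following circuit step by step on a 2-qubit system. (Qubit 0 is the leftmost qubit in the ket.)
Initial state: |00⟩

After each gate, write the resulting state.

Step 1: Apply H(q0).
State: 1/√2|00⟩ + 1/√2|10⟩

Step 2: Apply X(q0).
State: 1/√2|00⟩ + 1/√2|10⟩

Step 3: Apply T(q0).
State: 1/√2|00⟩ + (1/2 + (1/2)i)|10⟩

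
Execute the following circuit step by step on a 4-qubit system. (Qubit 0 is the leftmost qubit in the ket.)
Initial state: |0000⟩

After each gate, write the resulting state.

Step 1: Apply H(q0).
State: 1/√2|0000⟩ + 1/√2|1000⟩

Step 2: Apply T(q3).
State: 1/√2|0000⟩ + 1/√2|1000⟩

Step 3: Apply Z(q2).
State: 1/√2|0000⟩ + 1/√2|1000⟩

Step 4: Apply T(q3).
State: 1/√2|0000⟩ + 1/√2|1000⟩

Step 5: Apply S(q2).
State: 1/√2|0000⟩ + 1/√2|1000⟩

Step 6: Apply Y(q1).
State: (1/√2)i|0100⟩ + (1/√2)i|1100⟩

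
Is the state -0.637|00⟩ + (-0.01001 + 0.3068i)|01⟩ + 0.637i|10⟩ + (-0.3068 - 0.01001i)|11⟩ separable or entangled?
Entangled

Writing the state as a|00⟩ + b|01⟩ + c|10⟩ + d|11⟩, it is a product state iff ad − bc = 0.
Here (a, b, c, d) = (-0.637, (-0.01001 + 0.3068i), 0.637i, (-0.3068 - 0.01001i)): ad − bc = (-0.637)(-0.3068 - 0.01001i) − (-0.01001 + 0.3068i)(0.637i) = (0.3909 + 0.01275i) ≠ 0, so the state is entangled.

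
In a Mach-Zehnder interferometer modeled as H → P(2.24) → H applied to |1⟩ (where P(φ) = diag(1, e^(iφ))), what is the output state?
(0.8102 - 0.3922i)|0⟩ + (0.1898 + 0.3922i)|1⟩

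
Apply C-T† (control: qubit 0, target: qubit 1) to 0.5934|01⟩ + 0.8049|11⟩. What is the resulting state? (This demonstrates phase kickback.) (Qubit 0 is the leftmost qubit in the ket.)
0.5934|01⟩ + (0.5692 - 0.5692i)|11⟩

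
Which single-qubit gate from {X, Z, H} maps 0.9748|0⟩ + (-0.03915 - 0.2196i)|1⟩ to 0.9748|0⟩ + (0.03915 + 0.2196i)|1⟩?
Z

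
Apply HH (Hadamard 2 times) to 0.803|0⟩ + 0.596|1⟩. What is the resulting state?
0.803|0⟩ + 0.596|1⟩

H² = I, so an even number of Hadamards cancels: H^2 = I and the state is unchanged.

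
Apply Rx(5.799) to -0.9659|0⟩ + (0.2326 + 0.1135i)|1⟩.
(0.9649 - 0.05576i)|0⟩ + (-0.2258 + 0.1214i)|1⟩

Rx(5.799) = [[cos(θ/2), −i·sin(θ/2)], [−i·sin(θ/2), cos(θ/2)]]; θ = 5.799, cos(θ/2) ≈ -0.970838, sin(θ/2) ≈ 0.239735.
With a = amp(|0⟩) = -0.9659 and b = amp(|1⟩) = (0.2326 + 0.1135i):
new amp(|0⟩) = (-0.970838)·a + (-0.239735i)·b = (0.9649 - 0.05576i)
new amp(|1⟩) = (-0.239735i)·a + (-0.970838)·b = (-0.2258 + 0.1214i)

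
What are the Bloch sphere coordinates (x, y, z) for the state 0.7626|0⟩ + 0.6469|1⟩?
(0.9867, 0, 0.1631)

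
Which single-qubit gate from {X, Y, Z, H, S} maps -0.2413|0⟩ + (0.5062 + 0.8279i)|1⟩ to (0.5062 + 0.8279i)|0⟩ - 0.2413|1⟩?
X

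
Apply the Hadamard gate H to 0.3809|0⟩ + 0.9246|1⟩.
0.9231|0⟩ - 0.3845|1⟩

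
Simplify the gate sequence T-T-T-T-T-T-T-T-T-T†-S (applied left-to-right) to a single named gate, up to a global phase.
S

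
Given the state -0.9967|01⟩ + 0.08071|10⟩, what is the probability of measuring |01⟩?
0.9934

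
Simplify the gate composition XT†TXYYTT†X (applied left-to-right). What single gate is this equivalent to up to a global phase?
X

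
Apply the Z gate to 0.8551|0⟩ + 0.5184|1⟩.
0.8551|0⟩ - 0.5184|1⟩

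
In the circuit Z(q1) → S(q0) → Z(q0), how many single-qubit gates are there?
3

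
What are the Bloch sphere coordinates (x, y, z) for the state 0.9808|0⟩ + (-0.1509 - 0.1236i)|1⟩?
(-0.296, -0.2425, 0.9239)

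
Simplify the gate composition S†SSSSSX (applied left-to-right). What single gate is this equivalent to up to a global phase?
X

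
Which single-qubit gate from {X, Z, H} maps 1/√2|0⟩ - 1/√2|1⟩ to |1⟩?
H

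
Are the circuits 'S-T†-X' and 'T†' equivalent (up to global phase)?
No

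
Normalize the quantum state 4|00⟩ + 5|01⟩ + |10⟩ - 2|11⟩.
0.5898|00⟩ + 0.7372|01⟩ + 0.1474|10⟩ - 0.2949|11⟩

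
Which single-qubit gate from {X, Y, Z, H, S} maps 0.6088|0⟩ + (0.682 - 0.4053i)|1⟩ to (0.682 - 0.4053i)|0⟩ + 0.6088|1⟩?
X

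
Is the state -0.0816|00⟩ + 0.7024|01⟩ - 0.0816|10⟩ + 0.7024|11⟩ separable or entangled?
Separable

Writing the state as a|00⟩ + b|01⟩ + c|10⟩ + d|11⟩, it is a product state iff ad − bc = 0.
Here (a, b, c, d) = (-0.0816, 0.7024, -0.0816, 0.7024): ad − bc = (-0.0816)(0.7024) − (0.7024)(-0.0816) = 0, so the state is separable.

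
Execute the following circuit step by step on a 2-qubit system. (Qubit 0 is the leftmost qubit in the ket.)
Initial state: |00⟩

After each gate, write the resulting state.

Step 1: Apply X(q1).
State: |01⟩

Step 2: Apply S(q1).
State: i|01⟩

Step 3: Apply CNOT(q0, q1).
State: i|01⟩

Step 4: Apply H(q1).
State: (1/√2)i|00⟩ - (1/√2)i|01⟩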